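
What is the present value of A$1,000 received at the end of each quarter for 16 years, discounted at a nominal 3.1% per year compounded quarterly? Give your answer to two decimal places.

With 4 periods per year: i = 0.00775, n = 64.
PV = PMT · [1 − (1+i)^(−n)] / i = 1000 · 50.306172 = 50,306.1720

A$50,306.17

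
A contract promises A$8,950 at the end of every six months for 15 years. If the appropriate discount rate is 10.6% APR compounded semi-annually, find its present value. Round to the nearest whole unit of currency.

With 2 periods per year: i = 0.053, n = 30.
PV = 8950 × [1 − (1+0.053)^(−30)] / 0.053 = 8950 × 14.860429 = 133,000.8438

A$133,001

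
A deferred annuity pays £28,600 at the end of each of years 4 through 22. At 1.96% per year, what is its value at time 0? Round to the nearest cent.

£424,603.43

PV at t=3 (ordinary 19-year annuity): 28600 × a(19|0.0196) = 28600 × 15.736456 = 450,062.6535
Discount back 3 years: 450,062.6535 × (1+0.0196)^(−3) = 450,062.6535 × 0.943432 = 424,603.4279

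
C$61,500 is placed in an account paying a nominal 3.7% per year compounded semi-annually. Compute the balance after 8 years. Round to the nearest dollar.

C$82,462

Periodic rate i = 0.037/2 = 0.0185; n = 8 × 2 = 16 periods.
61,500 × (1+0.0185)^16 = 61,500 × 1.340839 = 82,461.5795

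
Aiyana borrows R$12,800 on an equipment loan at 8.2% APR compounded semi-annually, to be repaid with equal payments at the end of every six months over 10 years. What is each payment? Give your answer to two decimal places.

Periodic rate i = 0.082/2 = 0.041; n = 10 × 2 = 20 periods.
PMT = 12800 / ( [1 − (1+0.041)^(−20)] / 0.041 ) = 12800 / 13.470774 = 950.2052

R$950.21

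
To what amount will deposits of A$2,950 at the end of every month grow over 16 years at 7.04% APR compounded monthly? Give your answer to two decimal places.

i = 0.0704/12 = 0.00586667 per month; n = 16·12 = 192.
FV = PMT · [(1+i)^n − 1] / i = 2950 · 353.590385 = 1,043,091.6346

A$1,043,091.63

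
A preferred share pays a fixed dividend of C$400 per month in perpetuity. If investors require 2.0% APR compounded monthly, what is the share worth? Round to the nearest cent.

Periodic rate i = 0.02/12 = 0.00166667.
PV = C/r = 400/0.00166667 = 240,000.0000

C$240,000.00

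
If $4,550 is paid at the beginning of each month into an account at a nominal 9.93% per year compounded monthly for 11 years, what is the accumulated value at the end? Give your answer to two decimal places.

With 12 periods per year: i = 0.008275, n = 132.
FV = 4550 × [(1+0.008275)^132 − 1] / 0.008275 × (1+i) = 4550 × 239.762781 = 1,090,920.6534
(annuity-due: payments at period start, so ×(1+i).)

$1,090,920.65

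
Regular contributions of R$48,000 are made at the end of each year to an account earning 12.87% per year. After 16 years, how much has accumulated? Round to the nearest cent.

R$2,214,770.40

FV = PMT · [(1+i)^n − 1] / i = 48000 · 46.141050 = 2,214,770.4045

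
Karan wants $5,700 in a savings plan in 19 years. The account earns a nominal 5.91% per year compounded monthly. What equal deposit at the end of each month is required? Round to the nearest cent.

$13.59

With 12 periods per year: i = 0.004925, n = 228.
FV-annuity factor = 419.349296; PMT = 5700 / 419.349296 = 13.5925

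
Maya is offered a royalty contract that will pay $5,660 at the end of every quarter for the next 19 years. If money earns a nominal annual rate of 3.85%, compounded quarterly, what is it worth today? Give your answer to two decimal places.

i = 0.0385/4 = 0.009625 per quarter; n = 19·4 = 76.
PV = 5660 × [1 − (1+0.009625)^(−76)] / 0.009625 = 5660 × 53.727505 = 304,097.6770

$304,097.68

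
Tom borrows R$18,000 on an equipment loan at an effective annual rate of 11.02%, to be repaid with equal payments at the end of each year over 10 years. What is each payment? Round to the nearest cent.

PMT = 18000 / ( [1 − (1+0.1102)^(−10)] / 0.1102 ) = 18000 / 5.884296 = 3,058.9894

R$3,058.99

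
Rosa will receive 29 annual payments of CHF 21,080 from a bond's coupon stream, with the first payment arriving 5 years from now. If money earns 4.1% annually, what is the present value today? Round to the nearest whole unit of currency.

CHF 301,283

Value one period before first payment (t=4): 21080 × [1 − (1+0.041)^(−29)] / 0.041 = 21080 × 16.784442 = 353,816.0456
PV₀ = 353,816.0456 / (1+0.041)^4 = 353,816.0456 / 1.174365 = 301,282.9855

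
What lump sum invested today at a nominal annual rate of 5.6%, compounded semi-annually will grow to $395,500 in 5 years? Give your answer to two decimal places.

$300,065.00

Periodic rate i = 0.056/2 = 0.028; n = 5 × 2 = 10 periods.
Discount factor = (1+0.028)^(−10) = 0.758698; PV = 395,500 × 0.758698 = 300,064.9997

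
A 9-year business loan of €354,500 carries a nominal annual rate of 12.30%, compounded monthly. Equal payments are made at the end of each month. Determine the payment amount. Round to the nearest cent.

€5,442.96

With 12 periods per year: i = 0.01025, n = 108.
PMT = 354500 / ( [1 − (1+0.01025)^(−108)] / 0.01025 ) = 354500 / 65.130050 = 5,442.9561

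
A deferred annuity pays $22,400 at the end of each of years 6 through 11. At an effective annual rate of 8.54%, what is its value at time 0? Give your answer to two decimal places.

$67,628.59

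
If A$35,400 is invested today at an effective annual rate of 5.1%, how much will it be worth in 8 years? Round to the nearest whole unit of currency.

FV = 35,400 × (1 + 0.051)^8 = 52,701.7444

A$52,702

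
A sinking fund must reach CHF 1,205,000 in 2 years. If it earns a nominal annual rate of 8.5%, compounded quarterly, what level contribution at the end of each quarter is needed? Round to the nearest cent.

i = 0.085/4 = 0.02125 per quarter; n = 2·4 = 8.
FV-annuity factor = 8.620971; PMT = 1.205e+06 / 8.620971 = 139,775.4425

CHF 139,775.44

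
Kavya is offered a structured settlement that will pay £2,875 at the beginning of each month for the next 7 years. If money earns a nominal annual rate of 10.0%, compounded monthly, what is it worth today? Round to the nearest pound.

i = 0.1/12 = 0.00833333 per month; n = 7·12 = 84.
PV = 2875 × [1 − (1+0.00833333)^(−84)] / 0.00833333 × (1+i) = 2875 × 60.738640 = 174,623.5888
(annuity-due: payments at period start, so ×(1+i).)

£174,624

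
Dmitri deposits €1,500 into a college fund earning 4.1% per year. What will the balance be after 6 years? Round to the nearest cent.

€1,908.95

FV = PV·(1+i)^n = 1,500 × 1.272637 = 1,908.9548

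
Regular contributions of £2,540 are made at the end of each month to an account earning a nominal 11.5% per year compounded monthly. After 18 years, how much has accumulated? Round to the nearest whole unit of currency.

£1,814,779

i = 0.115/12 = 0.00958333 per month; n = 18·12 = 216.
FV = 2540 × [(1+0.00958333)^216 − 1] / 0.00958333 = 2540 × 714.480107 = 1,814,779.4725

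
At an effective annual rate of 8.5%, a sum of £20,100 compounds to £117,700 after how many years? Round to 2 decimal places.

21.66 years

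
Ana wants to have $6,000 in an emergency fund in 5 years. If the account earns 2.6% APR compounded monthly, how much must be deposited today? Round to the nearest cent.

$5,269.31

i = 0.026/12 = 0.00216667 per month; n = 5·12 = 60.
PV = 6,000 / (1 + 0.00216667)^60 = 6,000 / 1.138668 = 5,269.3136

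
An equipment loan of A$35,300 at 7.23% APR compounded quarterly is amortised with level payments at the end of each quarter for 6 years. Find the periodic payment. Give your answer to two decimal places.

A$1,825.90

Periodic rate i = 0.0723/4 = 0.018075; n = 6 × 4 = 24 periods.
Annuity-PV factor = 19.332938; PMT = 35300 / 19.332938 = 1,825.8994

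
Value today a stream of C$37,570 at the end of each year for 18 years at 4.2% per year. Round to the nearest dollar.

C$467,971

PV = 37570 × [1 − (1+0.042)^(−18)] / 0.042 = 37570 × 12.455971 = 467,970.8463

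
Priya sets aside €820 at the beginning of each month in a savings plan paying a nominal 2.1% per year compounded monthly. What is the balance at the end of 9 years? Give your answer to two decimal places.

With 12 periods per year: i = 0.00175, n = 108.
FV = PMT · [(1+i)^n − 1] / i × (1+i) = 820 · 118.974368 = 97,558.9820
(Beginning-of-period payments → annuity-due factor ×(1+i).)

€97,558.98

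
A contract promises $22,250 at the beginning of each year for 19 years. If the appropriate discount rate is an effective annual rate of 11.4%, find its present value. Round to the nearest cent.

Annuity factor a(19|0.114) × (1+i) = 8.515432; PV = 22250 × 8.515432 = 189,468.3638
Payments are at the start of each period, so multiply by (1+i).

$189,468.36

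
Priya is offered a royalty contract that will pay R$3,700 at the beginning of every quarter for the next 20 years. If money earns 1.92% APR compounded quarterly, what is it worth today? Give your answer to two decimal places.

R$246,489.47

Periodic rate i = 0.0192/4 = 0.0048; n = 20 × 4 = 80 periods.
PV = 3700 × [1 − (1+0.0048)^(−80)] / 0.0048 × (1+i) = 3700 × 66.618775 = 246,489.4678
Payments are at the start of each period, so multiply by (1+i).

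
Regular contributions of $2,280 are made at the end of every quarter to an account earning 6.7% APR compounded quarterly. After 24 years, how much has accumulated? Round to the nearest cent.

i = 0.067/4 = 0.01675 per quarter; n = 24·4 = 96.
Accumulation factor s(96|0.01675) = 234.433417; FV = 2280 × 234.433417 = 534,508.1907

$534,508.19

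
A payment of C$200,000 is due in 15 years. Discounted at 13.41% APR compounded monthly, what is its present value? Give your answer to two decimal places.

C$27,057.75

Periodic rate i = 0.1341/12 = 0.011175; n = 15 × 12 = 180 periods.
Discount factor = (1+0.011175)^(−180) = 0.135289; PV = 200,000 × 0.135289 = 27,057.7531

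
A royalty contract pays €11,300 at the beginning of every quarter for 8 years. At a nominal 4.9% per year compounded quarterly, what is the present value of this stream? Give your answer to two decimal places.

€301,306.54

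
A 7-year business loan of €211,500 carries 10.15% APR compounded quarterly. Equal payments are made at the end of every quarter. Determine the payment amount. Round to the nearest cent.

€10,643.66

Periodic rate i = 0.1015/4 = 0.025375; n = 7 × 4 = 28 periods.
PMT = 211500 / ( [1 − (1+0.025375)^(−28)] / 0.025375 ) = 211500 / 19.870977 = 10,643.6639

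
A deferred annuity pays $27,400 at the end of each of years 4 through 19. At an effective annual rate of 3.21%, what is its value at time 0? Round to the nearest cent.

$308,082.29

Value one period before first payment (t=3): 27400 × [1 − (1+0.0321)^(−16)] / 0.0321 = 27400 × 12.361794 = 338,713.1542
Discount back 3 years: 338,713.1542 × (1+0.0321)^(−3) = 338,713.1542 × 0.909567 = 308,082.2867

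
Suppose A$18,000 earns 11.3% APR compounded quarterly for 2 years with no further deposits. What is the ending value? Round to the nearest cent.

i = 0.113/4 = 0.02825 per quarter; n = 2·4 = 8.
FV = PV·(1+i)^n = 18,000 × 1.249654 = 22,493.7700

A$22,493.77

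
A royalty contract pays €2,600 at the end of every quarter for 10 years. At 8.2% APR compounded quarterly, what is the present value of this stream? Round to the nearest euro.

With 4 periods per year: i = 0.0205, n = 40.
Annuity factor a(40|0.0205) = 27.117130; PV = 2600 × 27.117130 = 70,504.5375

€70,505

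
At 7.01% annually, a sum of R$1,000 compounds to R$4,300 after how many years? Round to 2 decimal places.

21.53 years

(1+i)^n = 4300/1000 = 4.30000, so n = ln 4.30000 / ln 1.0701 = 21.5287 years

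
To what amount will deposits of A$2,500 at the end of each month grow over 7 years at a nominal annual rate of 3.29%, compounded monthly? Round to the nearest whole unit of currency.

A$235,788

i = 0.0329/12 = 0.00274167 per month; n = 7·12 = 84.
Accumulation factor s(84|0.00274167) = 94.315248; FV = 2500 × 94.315248 = 235,788.1196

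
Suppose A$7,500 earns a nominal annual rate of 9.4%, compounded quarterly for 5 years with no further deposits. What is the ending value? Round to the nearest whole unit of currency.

With 4 periods per year: i = 0.0235, n = 20.
FV = 7,500 × (1 + 0.0235)^20 = 11,934.8840

A$11,935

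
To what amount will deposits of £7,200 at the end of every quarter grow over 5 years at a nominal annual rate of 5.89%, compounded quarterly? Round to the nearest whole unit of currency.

£166,040

With 4 periods per year: i = 0.014725, n = 20.
FV = 7200 × [(1+0.014725)^20 − 1] / 0.014725 = 7200 × 23.061157 = 166,040.3279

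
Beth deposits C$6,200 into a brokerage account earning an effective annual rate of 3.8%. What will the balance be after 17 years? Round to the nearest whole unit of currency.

C$11,688

FV = 6,200 × (1 + 0.038)^17 = 11,688.1748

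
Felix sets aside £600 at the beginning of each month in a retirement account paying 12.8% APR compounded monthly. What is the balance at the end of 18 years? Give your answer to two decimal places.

£505,550.88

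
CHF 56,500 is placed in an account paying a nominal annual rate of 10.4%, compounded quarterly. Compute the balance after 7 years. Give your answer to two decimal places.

i = 0.104/4 = 0.026 per quarter; n = 7·4 = 28.
56,500 × (1+0.026)^28 = 56,500 × 2.051758 = 115,924.3180

CHF 115,924.32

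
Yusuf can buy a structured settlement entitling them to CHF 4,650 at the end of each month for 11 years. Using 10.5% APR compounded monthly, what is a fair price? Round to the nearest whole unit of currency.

Periodic rate i = 0.105/12 = 0.00875; n = 11 × 12 = 132 periods.
PV = 4650 × [1 − (1+0.00875)^(−132)] / 0.00875 = 4650 × 78.097792 = 363,154.7337

CHF 363,155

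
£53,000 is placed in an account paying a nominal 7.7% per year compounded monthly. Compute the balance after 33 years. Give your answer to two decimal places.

£667,256.31

Periodic rate i = 0.077/12 = 0.00641667; n = 33 × 12 = 396 periods.
FV = 53,000 × (1 + 0.00641667)^396 = 667,256.3104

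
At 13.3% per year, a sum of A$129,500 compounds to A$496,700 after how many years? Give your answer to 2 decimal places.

(1+i)^n = 496700/129500 = 3.83552, so n = ln 3.83552 / ln 1.133 = 10.7657 years

10.77 years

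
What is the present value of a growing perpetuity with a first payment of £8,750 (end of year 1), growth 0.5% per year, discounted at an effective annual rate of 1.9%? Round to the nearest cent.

£625,000.00

PV = PMT / (i − g) = 8750 / (0.019 − 0.005) = 8750 / 0.014000 = 625,000.0000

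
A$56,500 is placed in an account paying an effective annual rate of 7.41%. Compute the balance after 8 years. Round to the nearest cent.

A$100,093.57

56,500 × (1+0.0741)^8 = 56,500 × 1.771568 = 100,093.5703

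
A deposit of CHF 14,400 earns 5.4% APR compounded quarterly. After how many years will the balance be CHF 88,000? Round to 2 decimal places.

33.75 years

Periodic rate i = 0.054/4 = 0.0135.
n = ln(88000/14400) / ln(1+0.0135) = ln(6.11111) / 0.013410 = 134.9852 quarters
= 134.9852/4 years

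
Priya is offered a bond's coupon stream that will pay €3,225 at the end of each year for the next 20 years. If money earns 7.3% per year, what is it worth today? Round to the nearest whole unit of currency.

PV = PMT · [1 − (1+i)^(−n)] / i = 3225 · 10.351422 = 33,383.3364

€33,383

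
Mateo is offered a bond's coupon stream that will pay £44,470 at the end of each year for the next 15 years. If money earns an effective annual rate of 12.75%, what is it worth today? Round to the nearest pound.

£291,133

PV = 44470 × [1 − (1+0.1275)^(−15)] / 0.1275 = 44470 × 6.546730 = 291,133.0693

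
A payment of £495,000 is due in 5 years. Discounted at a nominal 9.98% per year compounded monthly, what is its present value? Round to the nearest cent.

With 12 periods per year: i = 0.00831667, n = 60.
PV = FV·(1+i)^(−n) = 495,000 × 0.608392 = 301,153.8722

£301,153.87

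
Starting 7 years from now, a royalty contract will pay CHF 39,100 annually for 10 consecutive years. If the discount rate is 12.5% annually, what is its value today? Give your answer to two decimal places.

CHF 106,780.39

PV at t=6 (ordinary 10-year annuity): 39100 × a(10|0.125) = 39100 × 5.536431 = 216,474.4450
Discount back 6 years: 216,474.4450 × (1+0.125)^(−6) = 216,474.4450 × 0.493270 = 106,780.3894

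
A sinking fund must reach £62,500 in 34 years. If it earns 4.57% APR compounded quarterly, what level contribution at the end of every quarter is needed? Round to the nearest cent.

£193.62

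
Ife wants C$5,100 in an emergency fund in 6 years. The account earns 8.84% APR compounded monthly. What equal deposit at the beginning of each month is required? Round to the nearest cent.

With 12 periods per year: i = 0.00736667, n = 72.
PMT = 5100 / ( [(1+0.00736667)^72 − 1] / 0.00736667 × (1+i) ) = 5100 / 95.218168 = 53.5612

C$53.56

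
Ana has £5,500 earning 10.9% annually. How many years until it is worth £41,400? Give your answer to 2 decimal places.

19.51 years

(1+i)^n = 41400/5500 = 7.52727, so n = ln 7.52727 / ln 1.109 = 19.5105 years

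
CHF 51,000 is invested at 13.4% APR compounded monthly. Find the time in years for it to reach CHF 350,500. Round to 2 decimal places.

Periodic rate i = 0.134/12 = 0.0111667.
n = ln(350500/51000) / ln(1+0.0111667) = ln(6.87255) / 0.011105 = 173.5771 months
= 173.5771/12 years

14.46 years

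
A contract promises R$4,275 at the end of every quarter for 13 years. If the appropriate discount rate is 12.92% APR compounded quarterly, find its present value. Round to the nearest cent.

With 4 periods per year: i = 0.0323, n = 52.
PV = PMT · [1 − (1+i)^(−n)] / i = 4275 · 25.032011 = 107,011.8463

R$107,011.85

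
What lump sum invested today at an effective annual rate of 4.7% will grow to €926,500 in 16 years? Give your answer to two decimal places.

PV = 926,500 / (1 + 0.047)^16 = 926,500 / 2.085196 = 444,322.7157

€444,322.72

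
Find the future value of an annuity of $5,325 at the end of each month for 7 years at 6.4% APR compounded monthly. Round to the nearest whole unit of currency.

Periodic rate i = 0.064/12 = 0.00533333; n = 7 × 12 = 84 periods.
FV = 5325 × [(1+0.00533333)^84 − 1] / 0.00533333 = 5325 × 105.621855 = 562,436.3772

$562,436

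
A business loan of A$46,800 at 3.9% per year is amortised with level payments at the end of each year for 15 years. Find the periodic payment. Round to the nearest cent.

Annuity-PV factor = 11.196537; PMT = 46800 / 11.196537 = 4,179.8639

A$4,179.86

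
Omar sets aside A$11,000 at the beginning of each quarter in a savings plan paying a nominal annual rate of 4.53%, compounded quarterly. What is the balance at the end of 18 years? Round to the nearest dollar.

Periodic rate i = 0.0453/4 = 0.011325; n = 18 × 4 = 72 periods.
FV = PMT · [(1+i)^n − 1] / i × (1+i) = 11000 · 111.602602 = 1,227,628.6255
(annuity-due: payments at period start, so ×(1+i).)

A$1,227,629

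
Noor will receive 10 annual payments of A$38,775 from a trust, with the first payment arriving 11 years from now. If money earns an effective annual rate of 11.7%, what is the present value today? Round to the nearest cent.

A$73,356.43

Value one period before first payment (t=10): 38775 × [1 − (1+0.117)^(−10)] / 0.117 = 38775 × 5.720291 = 221,804.2855
Discount back 10 years: 221,804.2855 × (1+0.117)^(−10) = 221,804.2855 × 0.330726 = 73,356.4324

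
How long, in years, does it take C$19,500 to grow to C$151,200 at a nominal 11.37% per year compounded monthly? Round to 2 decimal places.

18.10 years

Periodic rate i = 0.1137/12 = 0.009475.
n = ln(151200/19500) / ln(1+0.009475) = ln(7.75385) / 0.009430 = 217.1902 months
= 217.1902/12 years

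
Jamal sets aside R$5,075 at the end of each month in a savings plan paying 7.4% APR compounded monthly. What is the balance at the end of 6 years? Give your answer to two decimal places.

Periodic rate i = 0.074/12 = 0.00616667; n = 6 × 12 = 72 periods.
FV = 5075 × [(1+0.00616667)^72 − 1] / 0.00616667 = 5075 × 90.292945 = 458,236.6937

R$458,236.69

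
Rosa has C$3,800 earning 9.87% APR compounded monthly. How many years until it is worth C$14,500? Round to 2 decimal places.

13.62 years

Periodic rate i = 0.0987/12 = 0.008225.
n = ln(14500/3800) / ln(1+0.008225) = ln(3.81579) / 0.008191 = 163.4830 months
= 163.4830/12 years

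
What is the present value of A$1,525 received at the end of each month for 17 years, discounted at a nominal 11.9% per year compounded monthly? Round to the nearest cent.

A$133,238.98

i = 0.119/12 = 0.00991667 per month; n = 17·12 = 204.
PV = PMT · [1 − (1+i)^(−n)] / i = 1525 · 87.369820 = 133,238.9752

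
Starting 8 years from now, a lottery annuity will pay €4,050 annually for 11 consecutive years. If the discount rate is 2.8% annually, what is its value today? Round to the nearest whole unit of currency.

Value one period before first payment (t=7): 4050 × [1 − (1+0.028)^(−11)] / 0.028 = 4050 × 9.355967 = 37,891.6658
PV₀ = 37,891.6658 / (1+0.028)^7 = 37,891.6658 / 1.213254 = 31,231.4318

€31,231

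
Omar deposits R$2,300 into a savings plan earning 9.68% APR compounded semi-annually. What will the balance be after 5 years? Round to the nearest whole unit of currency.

R$3,690

With 2 periods per year: i = 0.0484, n = 10.
FV = PV·(1+i)^n = 2,300 × 1.604243 = 3,689.7586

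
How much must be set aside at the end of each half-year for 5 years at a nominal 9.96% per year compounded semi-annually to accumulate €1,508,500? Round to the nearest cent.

€120,044.65

With 2 periods per year: i = 0.0498, n = 10.
PMT = 1.5085e+06 / ( [(1+0.0498)^10 − 1] / 0.0498 ) = 1.5085e+06 / 12.566157 = 120,044.6546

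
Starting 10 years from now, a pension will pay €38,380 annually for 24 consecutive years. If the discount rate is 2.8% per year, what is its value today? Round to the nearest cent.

€518,048.19

PV at t=9 (ordinary 24-year annuity): 38380 × a(24|0.028) = 38380 × 17.306260 = 664,214.2515
PV₀ = 664,214.2515 / (1+0.028)^9 = 664,214.2515 / 1.282148 = 518,048.1865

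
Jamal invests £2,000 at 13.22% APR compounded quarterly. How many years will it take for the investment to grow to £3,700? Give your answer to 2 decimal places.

4.73 years

Periodic rate i = 0.1322/4 = 0.03305.
(1+i)^n = 3700/2000 = 1.85000, so n = ln 1.85000 / ln 1.03305 = 18.9197 quarters
= 18.9197/4 years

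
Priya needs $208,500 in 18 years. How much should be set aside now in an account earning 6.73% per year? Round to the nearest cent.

$64,557.82

Discount factor = (1+0.0673)^(−18) = 0.309630; PV = 208,500 × 0.309630 = 64,557.8249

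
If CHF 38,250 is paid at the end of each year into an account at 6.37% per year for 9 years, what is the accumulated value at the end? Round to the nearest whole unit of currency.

CHF 446,331

FV = PMT · [(1+i)^n − 1] / i = 38250 · 11.668779 = 446,330.7932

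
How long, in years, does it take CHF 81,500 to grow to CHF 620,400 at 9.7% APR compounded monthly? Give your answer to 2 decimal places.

21.01 years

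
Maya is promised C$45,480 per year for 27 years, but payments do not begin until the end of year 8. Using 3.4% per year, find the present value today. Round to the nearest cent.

C$629,333.13

PV at t=7 (ordinary 27-year annuity): 45480 × a(27|0.034) = 45480 × 17.486541 = 795,287.8825
Discount back 7 years: 795,287.8825 × (1+0.034)^(−7) = 795,287.8825 × 0.791327 = 629,333.1287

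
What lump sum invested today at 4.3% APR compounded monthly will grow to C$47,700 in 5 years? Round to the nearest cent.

With 12 periods per year: i = 0.00358333, n = 60.
PV = 47,700 / (1 + 0.00358333)^60 = 47,700 / 1.239386 = 38,486.8140

C$38,486.81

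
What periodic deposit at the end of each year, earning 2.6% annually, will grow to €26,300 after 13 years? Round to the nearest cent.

€1,726.34

FV-annuity factor = 15.234512; PMT = 26300 / 15.234512 = 1,726.3435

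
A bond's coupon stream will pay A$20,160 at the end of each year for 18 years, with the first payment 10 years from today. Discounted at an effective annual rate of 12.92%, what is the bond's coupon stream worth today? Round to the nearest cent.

A$46,407.56

Value one period before first payment (t=9): 20160 × [1 − (1+0.1292)^(−18)] / 0.1292 = 20160 × 6.871254 = 138,524.4817
Discount back 9 years: 138,524.4817 × (1+0.1292)^(−9) = 138,524.4817 × 0.335013 = 46,407.5572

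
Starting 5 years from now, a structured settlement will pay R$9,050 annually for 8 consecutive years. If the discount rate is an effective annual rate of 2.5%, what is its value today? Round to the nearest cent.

PV at t=4 (ordinary 8-year annuity): 9050 × a(8|0.025) = 9050 × 7.170137 = 64,889.7414
PV₀ = 64,889.7414 / (1+0.025)^4 = 64,889.7414 / 1.103813 = 58,786.9030

R$58,786.90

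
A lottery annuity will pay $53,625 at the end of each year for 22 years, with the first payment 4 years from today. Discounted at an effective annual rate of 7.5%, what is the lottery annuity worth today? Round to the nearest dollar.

$458,302

Value one period before first payment (t=3): 53625 × [1 − (1+0.075)^(−22)] / 0.075 = 53625 × 10.617191 = 569,346.8678
Discount back 3 years: 569,346.8678 × (1+0.075)^(−3) = 569,346.8678 × 0.804961 = 458,301.7790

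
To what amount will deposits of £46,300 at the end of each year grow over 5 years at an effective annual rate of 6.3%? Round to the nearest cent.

£262,565.26

FV = PMT · [(1+i)^n − 1] / i = 46300 · 5.670956 = 262,565.2622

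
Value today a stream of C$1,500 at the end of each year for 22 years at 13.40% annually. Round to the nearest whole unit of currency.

C$10,490

Annuity factor a(22|0.134) = 6.993433; PV = 1500 × 6.993433 = 10,490.1488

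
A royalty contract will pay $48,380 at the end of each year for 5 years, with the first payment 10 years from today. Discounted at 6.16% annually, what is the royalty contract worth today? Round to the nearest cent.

Value one period before first payment (t=9): 48380 × [1 − (1+0.0616)^(−5)] / 0.0616 = 48380 × 4.194092 = 202,910.1676
PV₀ = 202,910.1676 / (1+0.0616)^9 = 202,910.1676 / 1.712569 = 118,482.8851

$118,482.89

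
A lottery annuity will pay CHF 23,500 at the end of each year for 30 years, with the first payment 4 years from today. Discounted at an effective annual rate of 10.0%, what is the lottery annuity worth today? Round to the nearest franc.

Value one period before first payment (t=3): 23500 × [1 − (1+0.1)^(−30)] / 0.1 = 23500 × 9.426914 = 221,532.4900
Discount back 3 years: 221,532.4900 × (1+0.1)^(−3) = 221,532.4900 × 0.751315 = 166,440.6386

CHF 166,441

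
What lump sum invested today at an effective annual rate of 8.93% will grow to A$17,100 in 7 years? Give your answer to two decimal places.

PV = FV·(1+i)^(−n) = 17,100 × 0.549500 = 9,396.4452

A$9,396.45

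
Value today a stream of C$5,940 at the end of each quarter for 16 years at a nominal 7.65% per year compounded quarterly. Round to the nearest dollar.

With 4 periods per year: i = 0.019125, n = 64.
Annuity factor a(64|0.019125) = 36.733606; PV = 5940 × 36.733606 = 218,197.6199

C$218,198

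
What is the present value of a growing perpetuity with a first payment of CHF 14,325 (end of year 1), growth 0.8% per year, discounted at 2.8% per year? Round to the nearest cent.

PV = D₁/(r − g) = 14325/(0.028 − 0.008) = 716,250.0000

CHF 716,250.00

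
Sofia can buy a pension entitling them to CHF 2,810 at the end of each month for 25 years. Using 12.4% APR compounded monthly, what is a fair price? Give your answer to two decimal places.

CHF 259,488.58

Periodic rate i = 0.124/12 = 0.0103333; n = 25 × 12 = 300 periods.
Annuity factor a(300|0.0103333) = 92.344690; PV = 2810 × 92.344690 = 259,488.5785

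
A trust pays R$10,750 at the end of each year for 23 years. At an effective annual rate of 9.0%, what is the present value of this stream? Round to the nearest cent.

R$102,987.22

PV = 10750 × [1 − (1+0.09)^(−23)] / 0.09 = 10750 × 9.580207 = 102,987.2234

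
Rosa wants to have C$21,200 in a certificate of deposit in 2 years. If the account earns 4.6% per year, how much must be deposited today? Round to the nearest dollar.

C$19,376

PV = FV·(1+i)^(−n) = 21,200 × 0.913980 = 19,376.3733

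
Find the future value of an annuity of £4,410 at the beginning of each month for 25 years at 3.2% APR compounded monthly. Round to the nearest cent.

£2,028,215.70

With 12 periods per year: i = 0.00266667, n = 300.
FV = 4410 × [(1+0.00266667)^300 − 1] / 0.00266667 × (1+i) = 4410 × 459.912857 = 2,028,215.6980
(annuity-due: payments at period start, so ×(1+i).)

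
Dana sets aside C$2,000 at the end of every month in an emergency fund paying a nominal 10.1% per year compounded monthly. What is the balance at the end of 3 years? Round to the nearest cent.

Periodic rate i = 0.101/12 = 0.00841667; n = 3 × 12 = 36 periods.
Accumulation factor s(36|0.00841667) = 41.845398; FV = 2000 × 41.845398 = 83,690.7965

C$83,690.80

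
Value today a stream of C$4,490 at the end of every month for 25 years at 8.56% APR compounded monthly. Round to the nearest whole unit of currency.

Periodic rate i = 0.0856/12 = 0.00713333; n = 25 × 12 = 300 periods.
PV = 4490 × [1 − (1+0.00713333)^(−300)] / 0.00713333 = 4490 × 123.567474 = 554,817.9583

C$554,818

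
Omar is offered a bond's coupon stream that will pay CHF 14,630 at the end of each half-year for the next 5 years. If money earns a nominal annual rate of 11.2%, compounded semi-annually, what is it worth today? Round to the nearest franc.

Periodic rate i = 0.112/2 = 0.056; n = 5 × 2 = 10 periods.
PV = 14630 × [1 − (1+0.056)^(−10)] / 0.056 = 14630 × 7.501602 = 109,748.4357

CHF 109,748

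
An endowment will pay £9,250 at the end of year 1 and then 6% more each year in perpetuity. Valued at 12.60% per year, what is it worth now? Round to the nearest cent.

PV = D₁/(r − g) = 9250/(0.126 − 0.06) = 140,151.5152

£140,151.52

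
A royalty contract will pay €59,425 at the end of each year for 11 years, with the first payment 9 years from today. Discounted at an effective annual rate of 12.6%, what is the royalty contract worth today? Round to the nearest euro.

Value one period before first payment (t=8): 59425 × [1 − (1+0.126)^(−11)] / 0.126 = 59425 × 5.785177 = 343,784.1619
Discount back 8 years: 343,784.1619 × (1+0.126)^(−8) = 343,784.1619 × 0.386984 = 133,038.9292

€133,039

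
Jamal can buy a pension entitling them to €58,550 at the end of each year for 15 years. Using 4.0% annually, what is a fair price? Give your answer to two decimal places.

Annuity factor a(15|0.04) = 11.118387; PV = 58550 × 11.118387 = 650,981.5842

€650,981.58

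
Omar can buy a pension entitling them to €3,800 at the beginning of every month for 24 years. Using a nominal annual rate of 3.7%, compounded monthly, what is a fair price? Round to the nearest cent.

i = 0.037/12 = 0.00308333 per month; n = 24·12 = 288.
Annuity factor a(288|0.00308333) × (1+i) = 191.277550; PV = 3800 × 191.277550 = 726,854.6915
(Beginning-of-period payments → annuity-due factor ×(1+i).)

€726,854.69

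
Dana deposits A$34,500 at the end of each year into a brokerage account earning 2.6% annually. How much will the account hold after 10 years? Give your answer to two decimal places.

A$388,295.04

FV = 34500 × [(1+0.026)^10 − 1] / 0.026 = 34500 × 11.254929 = 388,295.0384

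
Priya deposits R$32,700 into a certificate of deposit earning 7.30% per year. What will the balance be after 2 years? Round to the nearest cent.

R$37,648.46

FV = PV·(1+i)^n = 32,700 × 1.151329 = 37,648.4583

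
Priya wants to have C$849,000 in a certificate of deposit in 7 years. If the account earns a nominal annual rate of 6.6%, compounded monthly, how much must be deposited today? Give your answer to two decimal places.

i = 0.066/12 = 0.0055 per month; n = 7·12 = 84.
PV = FV·(1+i)^(−n) = 849,000 × 0.630820 = 535,566.4902

C$535,566.49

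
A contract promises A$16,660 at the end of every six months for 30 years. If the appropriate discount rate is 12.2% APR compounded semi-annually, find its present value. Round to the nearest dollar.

A$265,291

i = 0.122/2 = 0.061 per half-year; n = 30·2 = 60.
PV = 16660 × [1 − (1+0.061)^(−60)] / 0.061 = 16660 × 15.923822 = 265,290.8750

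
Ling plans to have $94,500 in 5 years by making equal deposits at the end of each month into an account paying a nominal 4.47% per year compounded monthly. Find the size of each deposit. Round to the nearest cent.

i = 0.0447/12 = 0.003725 per month; n = 5·12 = 60.
PMT = 94500 / ( [(1+0.003725)^60 − 1] / 0.003725 ) = 94500 / 67.094367 = 1,408.4640

$1,408.46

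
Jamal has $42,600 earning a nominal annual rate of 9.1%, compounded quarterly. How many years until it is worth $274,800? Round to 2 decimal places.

20.72 years

Periodic rate i = 0.091/4 = 0.02275.
n = ln(274800/42600) / ln(1+0.02275) = ln(6.45070) / 0.022495 = 82.8710 quarters
= 82.8710/4 years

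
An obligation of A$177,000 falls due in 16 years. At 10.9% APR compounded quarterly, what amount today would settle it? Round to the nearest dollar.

i = 0.109/4 = 0.02725 per quarter; n = 16·4 = 64.
PV = 177,000 / (1 + 0.02725)^64 = 177,000 / 5.588221 = 31,673.7636

A$31,674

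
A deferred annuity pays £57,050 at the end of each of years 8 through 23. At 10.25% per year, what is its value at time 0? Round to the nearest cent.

£222,117.23

PV at t=7 (ordinary 16-year annuity): 57050 × a(16|0.1025) = 57050 × 7.708623 = 439,776.9287
PV₀ = 439,776.9287 / (1+0.1025)^7 = 439,776.9287 / 1.979932 = 222,117.2332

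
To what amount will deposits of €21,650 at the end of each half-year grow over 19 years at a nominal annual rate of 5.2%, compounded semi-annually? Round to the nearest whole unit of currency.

i = 0.052/2 = 0.026 per half-year; n = 19·2 = 38.
Accumulation factor s(38|0.026) = 63.544613; FV = 21650 × 63.544613 = 1,375,740.8659

€1,375,741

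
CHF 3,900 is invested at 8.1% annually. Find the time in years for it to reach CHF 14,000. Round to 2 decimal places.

n = ln(14000/3900) / ln(1+0.081) = ln(3.58974) / 0.077887 = 16.4095 years

16.41 years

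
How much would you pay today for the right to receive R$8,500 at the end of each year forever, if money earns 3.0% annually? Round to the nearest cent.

PV = C/r = 8500/0.03 = 283,333.3333

R$283,333.33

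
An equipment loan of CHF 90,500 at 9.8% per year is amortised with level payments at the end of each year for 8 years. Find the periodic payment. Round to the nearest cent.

CHF 16,840.37

Annuity-PV factor = 5.373992; PMT = 90500 / 5.373992 = 16,840.3679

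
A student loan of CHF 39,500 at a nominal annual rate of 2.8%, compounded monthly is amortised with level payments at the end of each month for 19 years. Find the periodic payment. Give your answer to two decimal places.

Periodic rate i = 0.028/12 = 0.00233333; n = 19 × 12 = 228 periods.
PMT = 39500 / ( [1 − (1+0.00233333)^(−228)] / 0.00233333 ) = 39500 / 176.660108 = 223.5932

CHF 223.59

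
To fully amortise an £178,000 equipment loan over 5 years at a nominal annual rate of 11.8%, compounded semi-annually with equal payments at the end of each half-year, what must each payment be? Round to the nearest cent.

£24,070.05

Periodic rate i = 0.118/2 = 0.059; n = 5 × 2 = 10 periods.
Annuity-PV factor = 7.395083; PMT = 178000 / 7.395083 = 24,070.0468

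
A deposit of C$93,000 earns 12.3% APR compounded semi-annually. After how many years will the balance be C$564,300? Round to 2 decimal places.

Periodic rate i = 0.123/2 = 0.0615.
(1+i)^n = 564300/93000 = 6.06774, so n = ln 6.06774 / ln 1.0615 = 30.2094 half-years
= 30.2094/2 years

15.10 years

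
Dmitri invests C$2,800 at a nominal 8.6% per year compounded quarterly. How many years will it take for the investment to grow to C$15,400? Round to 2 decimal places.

Periodic rate i = 0.086/4 = 0.0215.
(1+i)^n = 15400/2800 = 5.50000, so n = ln 5.50000 / ln 1.0215 = 80.1400 quarters
= 80.1400/4 years

20.03 years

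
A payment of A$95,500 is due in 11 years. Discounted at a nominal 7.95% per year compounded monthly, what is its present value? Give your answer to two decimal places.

i = 0.0795/12 = 0.006625 per month; n = 11·12 = 132.
PV = FV·(1+i)^(−n) = 95,500 × 0.418275 = 39,945.2712

A$39,945.27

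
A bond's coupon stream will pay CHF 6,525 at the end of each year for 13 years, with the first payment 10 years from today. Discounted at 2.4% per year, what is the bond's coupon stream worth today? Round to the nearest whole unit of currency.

Value one period before first payment (t=9): 6525 × [1 − (1+0.024)^(−13)] / 0.024 = 6525 × 11.054835 = 72,132.7959
Discount back 9 years: 72,132.7959 × (1+0.024)^(−9) = 72,132.7959 × 0.807794 = 58,268.4085

CHF 58,268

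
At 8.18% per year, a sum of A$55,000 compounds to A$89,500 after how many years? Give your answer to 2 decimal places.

(1+i)^n = 89500/55000 = 1.62727, so n = ln 1.62727 / ln 1.0818 = 6.1927 years

6.19 years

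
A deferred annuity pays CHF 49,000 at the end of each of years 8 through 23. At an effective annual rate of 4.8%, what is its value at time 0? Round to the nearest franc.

CHF 387,982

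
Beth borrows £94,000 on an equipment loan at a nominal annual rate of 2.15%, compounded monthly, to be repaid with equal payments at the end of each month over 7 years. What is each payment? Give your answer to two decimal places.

£1,206.37

i = 0.0215/12 = 0.00179167 per month; n = 7·12 = 84.
Annuity-PV factor = 77.919860; PMT = 94000 / 77.919860 = 1,206.3677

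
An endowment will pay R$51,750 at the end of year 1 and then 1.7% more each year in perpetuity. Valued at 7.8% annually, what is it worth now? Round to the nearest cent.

R$848,360.66

PV = PMT / (i − g) = 51750 / (0.078 − 0.017) = 51750 / 0.061000 = 848,360.6557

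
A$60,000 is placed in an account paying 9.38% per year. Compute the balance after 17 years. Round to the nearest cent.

FV = PV·(1+i)^n = 60,000 × 4.591395 = 275,483.6789

A$275,483.68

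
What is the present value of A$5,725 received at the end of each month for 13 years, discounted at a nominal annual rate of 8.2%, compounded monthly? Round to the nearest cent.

Periodic rate i = 0.082/12 = 0.00683333; n = 13 × 12 = 156 periods.
PV = 5725 × [1 − (1+0.00683333)^(−156)] / 0.00683333 = 5725 × 95.760851 = 548,230.8744

A$548,230.87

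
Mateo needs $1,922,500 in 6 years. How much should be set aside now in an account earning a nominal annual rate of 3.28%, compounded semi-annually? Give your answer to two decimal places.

i = 0.0328/2 = 0.0164 per half-year; n = 6·2 = 12.
PV = 1,922,500 / (1 + 0.0164)^12 = 1,922,500 / 1.215559 = 1,581,577.4781

$1,581,577.48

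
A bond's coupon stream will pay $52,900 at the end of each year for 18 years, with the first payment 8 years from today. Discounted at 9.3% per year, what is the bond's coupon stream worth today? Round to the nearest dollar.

Value one period before first payment (t=7): 52900 × [1 − (1+0.093)^(−18)] / 0.093 = 52900 × 8.583216 = 454,052.1125
Discount back 7 years: 454,052.1125 × (1+0.093)^(−7) = 454,052.1125 × 0.536610 = 243,648.9628

$243,649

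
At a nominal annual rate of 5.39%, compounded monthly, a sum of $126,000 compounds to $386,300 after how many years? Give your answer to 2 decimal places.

Periodic rate i = 0.0539/12 = 0.00449167.
(1+i)^n = 386300/126000 = 3.06587, so n = ln 3.06587 / ln 1.00449 = 249.9844 months
= 249.9844/12 years

20.83 years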